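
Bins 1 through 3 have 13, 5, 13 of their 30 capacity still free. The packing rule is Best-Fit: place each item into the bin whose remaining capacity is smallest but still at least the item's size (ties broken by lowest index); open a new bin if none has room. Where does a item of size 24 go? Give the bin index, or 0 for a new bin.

0

No bin has ≥ 24 free, so a new bin is opened.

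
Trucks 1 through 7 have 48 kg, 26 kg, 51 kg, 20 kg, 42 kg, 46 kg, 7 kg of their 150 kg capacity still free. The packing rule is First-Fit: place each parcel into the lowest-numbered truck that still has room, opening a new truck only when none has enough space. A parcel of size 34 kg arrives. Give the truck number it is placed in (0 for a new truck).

Trucks with room: truck 1 (48 kg), truck 3 (51 kg), truck 5 (42 kg), truck 6 (46 kg).
The first with room is truck 1.

1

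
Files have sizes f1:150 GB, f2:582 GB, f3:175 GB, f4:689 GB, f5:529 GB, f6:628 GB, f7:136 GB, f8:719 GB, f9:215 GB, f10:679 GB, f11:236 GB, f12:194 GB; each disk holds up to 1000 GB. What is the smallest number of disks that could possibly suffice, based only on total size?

5 disks

Total size = 150 + 582 + 175 + 689 + 529 + 628 + 136 + 719 + 215 + 679 + 236 + 194 = 4932 GB.
⌈4932 / 1000⌉ = 5.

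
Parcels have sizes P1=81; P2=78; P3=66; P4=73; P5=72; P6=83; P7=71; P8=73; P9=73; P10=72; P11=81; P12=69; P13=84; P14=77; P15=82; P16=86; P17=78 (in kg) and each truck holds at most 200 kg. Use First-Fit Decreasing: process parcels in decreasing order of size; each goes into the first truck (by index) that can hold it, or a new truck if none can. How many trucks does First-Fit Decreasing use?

Sorted descending: 86, 84, 83, 82, 81, 81, 78, 78, 77, 73, 73, 73, 72, 72, 71, 69, 66.
Put 86 kg in truck 1; 114 kg remain.
Put 84 kg in truck 1; 30 kg remain.
Put 83 kg in truck 2; 117 kg remain.
Put 82 kg in truck 2; 35 kg remain.
Put 81 kg in truck 3; 119 kg remain.
Put 81 kg in truck 3; 38 kg remain.
Put 78 kg in truck 4; 122 kg remain.
Put 78 kg in truck 4; 44 kg remain.
Put 77 kg in truck 5; 123 kg remain.
Put 73 kg in truck 5; 50 kg remain.
Put 73 kg in truck 6; 127 kg remain.
Put 73 kg in truck 6; 54 kg remain.
Put 72 kg in truck 7; 128 kg remain.
Put 72 kg in truck 7; 56 kg remain.
Put 71 kg in truck 8; 129 kg remain.
Put 69 kg in truck 8; 60 kg remain.
Put 66 kg in truck 9; 134 kg remain.
Final trucks: [86,84] [83,82] [81,81] [78,78] [77,73] [73,73] [72,72] [71,69] [66].

9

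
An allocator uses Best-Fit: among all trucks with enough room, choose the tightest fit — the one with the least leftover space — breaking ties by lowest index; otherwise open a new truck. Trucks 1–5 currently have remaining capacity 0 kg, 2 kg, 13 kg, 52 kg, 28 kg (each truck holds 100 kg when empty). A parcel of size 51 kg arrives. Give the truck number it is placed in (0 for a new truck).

4

Trucks with room: truck 4 (52 kg).
Tightest fit is truck 4 with 52 kg free.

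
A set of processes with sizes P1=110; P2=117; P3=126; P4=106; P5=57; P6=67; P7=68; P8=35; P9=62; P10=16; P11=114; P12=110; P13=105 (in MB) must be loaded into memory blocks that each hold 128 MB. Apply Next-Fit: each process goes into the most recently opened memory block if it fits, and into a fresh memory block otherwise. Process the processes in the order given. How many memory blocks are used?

10

P1 (110 MB) → memory block 1 (remaining 18 MB)
P2 (117 MB) → memory block 2 (remaining 11 MB)
P3 (126 MB) → memory block 3 (remaining 2 MB)
P4 (106 MB) → memory block 4 (remaining 22 MB)
P5 (57 MB) → memory block 5 (remaining 71 MB)
P6 (67 MB) → memory block 5 (remaining 4 MB)
P7 (68 MB) → memory block 6 (remaining 60 MB)
P8 (35 MB) → memory block 6 (remaining 25 MB)
P9 (62 MB) → memory block 7 (remaining 66 MB)
P10 (16 MB) → memory block 7 (remaining 50 MB)
P11 (114 MB) → memory block 8 (remaining 14 MB)
P12 (110 MB) → memory block 9 (remaining 18 MB)
P13 (105 MB) → memory block 10 (remaining 23 MB)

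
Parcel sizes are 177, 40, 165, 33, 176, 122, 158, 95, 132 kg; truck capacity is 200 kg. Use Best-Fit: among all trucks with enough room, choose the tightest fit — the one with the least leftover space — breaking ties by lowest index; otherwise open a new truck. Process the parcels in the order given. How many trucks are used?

Put 177 kg in truck 1; 23 kg remain.
Put 40 kg in truck 2; 160 kg remain.
Put 165 kg in truck 3; 35 kg remain.
Put 33 kg in truck 3; 2 kg remain.
Put 176 kg in truck 4; 24 kg remain.
Put 122 kg in truck 2; 38 kg remain.
Put 158 kg in truck 5; 42 kg remain.
Put 95 kg in truck 6; 105 kg remain.
Put 132 kg in truck 7; 68 kg remain.
Final trucks: [177] [40,122] [165,33] [176] [158] [95] [132].

7 trucks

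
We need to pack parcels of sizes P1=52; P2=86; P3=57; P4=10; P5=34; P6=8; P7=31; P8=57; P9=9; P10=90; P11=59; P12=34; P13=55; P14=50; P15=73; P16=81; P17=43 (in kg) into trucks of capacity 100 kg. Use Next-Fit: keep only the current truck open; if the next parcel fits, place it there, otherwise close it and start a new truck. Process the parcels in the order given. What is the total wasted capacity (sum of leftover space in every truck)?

truck 1: place P1 (52 kg), 48 kg left
truck 2: place P2 (86 kg), 14 kg left
truck 3: place P3 (57 kg), 43 kg left
truck 3: place P4 (10 kg), 33 kg left
truck 4: place P5 (34 kg), 66 kg left
truck 4: place P6 (8 kg), 58 kg left
truck 4: place P7 (31 kg), 27 kg left
truck 5: place P8 (57 kg), 43 kg left
truck 5: place P9 (9 kg), 34 kg left
truck 6: place P10 (90 kg), 10 kg left
truck 7: place P11 (59 kg), 41 kg left
truck 7: place P12 (34 kg), 7 kg left
truck 8: place P13 (55 kg), 45 kg left
truck 9: place P14 (50 kg), 50 kg left
truck 10: place P15 (73 kg), 27 kg left
truck 11: place P16 (81 kg), 19 kg left
truck 12: place P17 (43 kg), 57 kg left
12 trucks × 100 kg = 1200 kg; used 829 kg; unused 371 kg.

371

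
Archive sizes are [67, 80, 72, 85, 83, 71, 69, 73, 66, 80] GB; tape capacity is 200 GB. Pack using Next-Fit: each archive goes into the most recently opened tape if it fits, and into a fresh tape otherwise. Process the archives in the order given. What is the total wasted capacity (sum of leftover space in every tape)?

254

67 GB → tape 1 (remaining 133 GB)
80 GB → tape 1 (remaining 53 GB)
72 GB → tape 2 (remaining 128 GB)
85 GB → tape 2 (remaining 43 GB)
83 GB → tape 3 (remaining 117 GB)
71 GB → tape 3 (remaining 46 GB)
69 GB → tape 4 (remaining 131 GB)
73 GB → tape 4 (remaining 58 GB)
66 GB → tape 5 (remaining 134 GB)
80 GB → tape 5 (remaining 54 GB)
5 tapes × 200 GB = 1000 GB; used 746 GB; unused 254 GB.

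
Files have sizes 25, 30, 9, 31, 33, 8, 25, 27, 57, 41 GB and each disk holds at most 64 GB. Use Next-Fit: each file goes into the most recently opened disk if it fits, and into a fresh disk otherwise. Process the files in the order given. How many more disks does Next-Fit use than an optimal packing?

0

Next-Fit: [25,30,9] [31,33] [8,25,27] [57] [41] → 5 disks.
Total size 286 GB; any packing needs at least ⌈286/64⌉ = 5 disks.
So 5 is already optimal.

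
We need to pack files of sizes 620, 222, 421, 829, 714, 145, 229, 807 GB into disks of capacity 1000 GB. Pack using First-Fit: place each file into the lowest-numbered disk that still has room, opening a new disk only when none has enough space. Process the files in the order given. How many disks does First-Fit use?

Put 620 GB in disk 1; 380 GB remain.
Put 222 GB in disk 1; 158 GB remain.
Put 421 GB in disk 2; 579 GB remain.
Put 829 GB in disk 3; 171 GB remain.
Put 714 GB in disk 4; 286 GB remain.
Put 145 GB in disk 1; 13 GB remain.
Put 229 GB in disk 2; 350 GB remain.
Put 807 GB in disk 5; 193 GB remain.

5 disks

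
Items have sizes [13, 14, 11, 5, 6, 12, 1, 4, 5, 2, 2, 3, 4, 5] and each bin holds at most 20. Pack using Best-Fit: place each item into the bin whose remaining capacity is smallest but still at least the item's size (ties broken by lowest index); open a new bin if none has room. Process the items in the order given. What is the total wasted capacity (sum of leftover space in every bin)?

13

Put 13 in bin 1; 7 remain.
Put 14 in bin 2; 6 remain.
Put 11 in bin 3; 9 remain.
Put 5 in bin 2; 1 remain.
Put 6 in bin 1; 1 remain.
Put 12 in bin 4; 8 remain.
Put 1 in bin 1; 0 remain.
Put 4 in bin 4; 4 remain.
Put 5 in bin 3; 4 remain.
Put 2 in bin 3; 2 remain.
Put 2 in bin 3; 0 remain.
Put 3 in bin 4; 1 remain.
Put 4 in bin 5; 16 remain.
Put 5 in bin 5; 11 remain.
5 bins × 20 = 100; used 87; unused 13.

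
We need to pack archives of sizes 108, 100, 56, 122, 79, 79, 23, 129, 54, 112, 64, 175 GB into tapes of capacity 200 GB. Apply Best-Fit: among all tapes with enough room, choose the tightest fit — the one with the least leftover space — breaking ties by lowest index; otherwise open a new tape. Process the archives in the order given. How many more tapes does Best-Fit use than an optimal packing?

Best-Fit: [108,56,23] [100,79] [122,64] [79,112] [129,54] [175] → 6 tapes.
Total size 1101 GB; any packing needs at least ⌈1101/200⌉ = 6 tapes.
So 6 is already optimal.

0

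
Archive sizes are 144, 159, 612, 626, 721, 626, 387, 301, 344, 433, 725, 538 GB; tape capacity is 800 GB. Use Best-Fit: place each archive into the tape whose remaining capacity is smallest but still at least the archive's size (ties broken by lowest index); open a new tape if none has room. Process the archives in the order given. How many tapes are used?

144 GB → tape 1 (remaining 656 GB)
159 GB → tape 1 (remaining 497 GB)
612 GB → tape 2 (remaining 188 GB)
626 GB → tape 3 (remaining 174 GB)
721 GB → tape 4 (remaining 79 GB)
626 GB → tape 5 (remaining 174 GB)
387 GB → tape 1 (remaining 110 GB)
301 GB → tape 6 (remaining 499 GB)
344 GB → tape 6 (remaining 155 GB)
433 GB → tape 7 (remaining 367 GB)
725 GB → tape 8 (remaining 75 GB)
538 GB → tape 9 (remaining 262 GB)
Final tapes: [144,159,387] [612] [626] [721] [626] [301,344] [433] [725] [538].

9 tapes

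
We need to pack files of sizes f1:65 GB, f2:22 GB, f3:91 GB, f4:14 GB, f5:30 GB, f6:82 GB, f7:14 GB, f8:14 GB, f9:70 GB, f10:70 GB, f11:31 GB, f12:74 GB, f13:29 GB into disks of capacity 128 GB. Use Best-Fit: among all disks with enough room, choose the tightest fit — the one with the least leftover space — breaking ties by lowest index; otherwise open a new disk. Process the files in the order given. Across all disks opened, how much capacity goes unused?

162

f1 (65 GB) → disk 1 (remaining 63 GB)
f2 (22 GB) → disk 1 (remaining 41 GB)
f3 (91 GB) → disk 2 (remaining 37 GB)
f4 (14 GB) → disk 2 (remaining 23 GB)
f5 (30 GB) → disk 1 (remaining 11 GB)
f6 (82 GB) → disk 3 (remaining 46 GB)
f7 (14 GB) → disk 2 (remaining 9 GB)
f8 (14 GB) → disk 3 (remaining 32 GB)
f9 (70 GB) → disk 4 (remaining 58 GB)
f10 (70 GB) → disk 5 (remaining 58 GB)
f11 (31 GB) → disk 3 (remaining 1 GB)
f12 (74 GB) → disk 6 (remaining 54 GB)
f13 (29 GB) → disk 6 (remaining 25 GB)
6 disks × 128 GB = 768 GB; used 606 GB; unused 162 GB.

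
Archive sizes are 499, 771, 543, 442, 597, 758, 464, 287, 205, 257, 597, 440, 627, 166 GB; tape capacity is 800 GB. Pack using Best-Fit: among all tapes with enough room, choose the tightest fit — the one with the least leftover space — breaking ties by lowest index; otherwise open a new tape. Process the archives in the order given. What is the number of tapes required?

10

499 GB → tape 1 (remaining 301 GB)
771 GB → tape 2 (remaining 29 GB)
543 GB → tape 3 (remaining 257 GB)
442 GB → tape 4 (remaining 358 GB)
597 GB → tape 5 (remaining 203 GB)
758 GB → tape 6 (remaining 42 GB)
464 GB → tape 7 (remaining 336 GB)
287 GB → tape 1 (remaining 14 GB)
205 GB → tape 3 (remaining 52 GB)
257 GB → tape 7 (remaining 79 GB)
597 GB → tape 8 (remaining 203 GB)
440 GB → tape 9 (remaining 360 GB)
627 GB → tape 10 (remaining 173 GB)
166 GB → tape 10 (remaining 7 GB)
Final tapes: [499,287] [771] [543,205] [442] [597] [758] [464,257] [597] [440] [627,166].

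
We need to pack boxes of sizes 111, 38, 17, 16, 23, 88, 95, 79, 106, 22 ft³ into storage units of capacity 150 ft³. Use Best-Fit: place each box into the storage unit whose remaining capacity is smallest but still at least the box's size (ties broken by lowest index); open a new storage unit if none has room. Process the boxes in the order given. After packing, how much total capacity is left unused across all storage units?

155

storage unit 1: place 111 ft³, 39 ft³ left
storage unit 1: place 38 ft³, 1 ft³ left
storage unit 2: place 17 ft³, 133 ft³ left
storage unit 2: place 16 ft³, 117 ft³ left
storage unit 2: place 23 ft³, 94 ft³ left
storage unit 2: place 88 ft³, 6 ft³ left
storage unit 3: place 95 ft³, 55 ft³ left
storage unit 4: place 79 ft³, 71 ft³ left
storage unit 5: place 106 ft³, 44 ft³ left
storage unit 5: place 22 ft³, 22 ft³ left
5 storage units × 150 ft³ = 750 ft³; used 595 ft³; unused 155 ft³.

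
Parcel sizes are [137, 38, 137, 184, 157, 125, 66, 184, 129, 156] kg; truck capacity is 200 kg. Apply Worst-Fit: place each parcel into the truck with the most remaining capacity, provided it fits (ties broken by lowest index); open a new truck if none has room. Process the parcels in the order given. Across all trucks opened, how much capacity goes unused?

Put 137 kg in truck 1; 63 kg remain.
Put 38 kg in truck 1; 25 kg remain.
Put 137 kg in truck 2; 63 kg remain.
Put 184 kg in truck 3; 16 kg remain.
Put 157 kg in truck 4; 43 kg remain.
Put 125 kg in truck 5; 75 kg remain.
Put 66 kg in truck 5; 9 kg remain.
Put 184 kg in truck 6; 16 kg remain.
Put 129 kg in truck 7; 71 kg remain.
Put 156 kg in truck 8; 44 kg remain.
8 trucks × 200 kg = 1600 kg; used 1313 kg; unused 287 kg.

287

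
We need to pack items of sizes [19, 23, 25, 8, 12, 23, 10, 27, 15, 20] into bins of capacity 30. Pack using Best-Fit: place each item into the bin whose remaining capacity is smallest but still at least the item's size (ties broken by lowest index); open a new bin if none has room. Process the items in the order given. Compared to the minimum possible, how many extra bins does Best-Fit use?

1

Best-Fit: [19,8] [23] [25] [12,10] [23] [27] [15] [20] → 8 bins.
Total size 182; any packing needs at least ⌈182/30⌉ = 7 bins.
An optimal packing achieves that bound: [27] [25] [23] [23] [20,10] [19,8] [15,12] → 7 bins.
Excess: 8 − 7 = 1.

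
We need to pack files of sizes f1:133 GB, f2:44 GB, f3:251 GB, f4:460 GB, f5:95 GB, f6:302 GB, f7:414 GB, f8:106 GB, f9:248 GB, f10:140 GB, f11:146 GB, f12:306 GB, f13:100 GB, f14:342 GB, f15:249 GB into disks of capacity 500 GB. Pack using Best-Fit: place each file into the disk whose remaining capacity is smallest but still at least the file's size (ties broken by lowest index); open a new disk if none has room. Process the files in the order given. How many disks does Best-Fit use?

f1 (133 GB) → disk 1 (remaining 367 GB)
f2 (44 GB) → disk 1 (remaining 323 GB)
f3 (251 GB) → disk 1 (remaining 72 GB)
f4 (460 GB) → disk 2 (remaining 40 GB)
f5 (95 GB) → disk 3 (remaining 405 GB)
f6 (302 GB) → disk 3 (remaining 103 GB)
f7 (414 GB) → disk 4 (remaining 86 GB)
f8 (106 GB) → disk 5 (remaining 394 GB)
f9 (248 GB) → disk 5 (remaining 146 GB)
f10 (140 GB) → disk 5 (remaining 6 GB)
f11 (146 GB) → disk 6 (remaining 354 GB)
f12 (306 GB) → disk 6 (remaining 48 GB)
f13 (100 GB) → disk 3 (remaining 3 GB)
f14 (342 GB) → disk 7 (remaining 158 GB)
f15 (249 GB) → disk 8 (remaining 251 GB)
Final disks: [133,44,251] [460] [95,302,100] [414] [106,248,140] [146,306] [342] [249].

8 disks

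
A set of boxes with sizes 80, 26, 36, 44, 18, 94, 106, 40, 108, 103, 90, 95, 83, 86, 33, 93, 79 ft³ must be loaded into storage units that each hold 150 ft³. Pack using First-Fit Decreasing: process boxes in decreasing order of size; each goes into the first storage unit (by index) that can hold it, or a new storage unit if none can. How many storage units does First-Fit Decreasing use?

11

Sorted descending: 108, 106, 103, 95, 94, 93, 90, 86, 83, 80, 79, 44, 40, 36, 33, 26, 18.
108 ft³ → storage unit 1 (remaining 42 ft³)
106 ft³ → storage unit 2 (remaining 44 ft³)
103 ft³ → storage unit 3 (remaining 47 ft³)
95 ft³ → storage unit 4 (remaining 55 ft³)
94 ft³ → storage unit 5 (remaining 56 ft³)
93 ft³ → storage unit 6 (remaining 57 ft³)
90 ft³ → storage unit 7 (remaining 60 ft³)
86 ft³ → storage unit 8 (remaining 64 ft³)
83 ft³ → storage unit 9 (remaining 67 ft³)
80 ft³ → storage unit 10 (remaining 70 ft³)
79 ft³ → storage unit 11 (remaining 71 ft³)
44 ft³ → storage unit 2 (remaining 0 ft³)
40 ft³ → storage unit 1 (remaining 2 ft³)
36 ft³ → storage unit 3 (remaining 11 ft³)
33 ft³ → storage unit 4 (remaining 22 ft³)
26 ft³ → storage unit 5 (remaining 30 ft³)
18 ft³ → storage unit 4 (remaining 4 ft³)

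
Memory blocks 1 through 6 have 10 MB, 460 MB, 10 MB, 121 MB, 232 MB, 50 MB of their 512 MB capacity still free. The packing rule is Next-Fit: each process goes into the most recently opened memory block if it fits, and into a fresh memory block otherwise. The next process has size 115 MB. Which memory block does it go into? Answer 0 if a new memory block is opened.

Next-Fit only looks at memory block 6, which has 50 MB free.
115 MB does not fit, so a new memory block is opened.

0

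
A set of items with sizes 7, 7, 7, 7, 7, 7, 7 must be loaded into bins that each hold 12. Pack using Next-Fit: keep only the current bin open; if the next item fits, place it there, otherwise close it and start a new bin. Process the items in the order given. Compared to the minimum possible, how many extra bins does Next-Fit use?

Next-Fit: [7] [7] [7] [7] [7] [7] [7] → 7 bins.
7 items exceed 6 (half the capacity), and no two of those can share a bin, so at least 7 bins are needed.
So 7 is already optimal.

0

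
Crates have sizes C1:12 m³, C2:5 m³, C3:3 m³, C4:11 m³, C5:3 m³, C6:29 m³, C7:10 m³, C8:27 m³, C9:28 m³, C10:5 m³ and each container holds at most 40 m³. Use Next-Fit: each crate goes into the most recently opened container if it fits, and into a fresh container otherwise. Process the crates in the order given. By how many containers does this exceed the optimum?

Next-Fit: [12,5,3,11,3] [29,10] [27] [28,5] → 4 containers.
Total size 133 m³; any packing needs at least ⌈133/40⌉ = 4 containers.
So 4 is already optimal.

0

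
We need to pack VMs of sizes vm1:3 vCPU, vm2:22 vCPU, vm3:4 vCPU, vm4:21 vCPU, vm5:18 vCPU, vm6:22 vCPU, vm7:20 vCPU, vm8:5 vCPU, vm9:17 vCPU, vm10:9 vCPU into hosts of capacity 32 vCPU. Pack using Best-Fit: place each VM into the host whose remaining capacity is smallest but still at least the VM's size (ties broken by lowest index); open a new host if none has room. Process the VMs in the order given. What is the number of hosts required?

Put vm1 (3 vCPU) in host 1; 29 vCPU remain.
Put vm2 (22 vCPU) in host 1; 7 vCPU remain.
Put vm3 (4 vCPU) in host 1; 3 vCPU remain.
Put vm4 (21 vCPU) in host 2; 11 vCPU remain.
Put vm5 (18 vCPU) in host 3; 14 vCPU remain.
Put vm6 (22 vCPU) in host 4; 10 vCPU remain.
Put vm7 (20 vCPU) in host 5; 12 vCPU remain.
Put vm8 (5 vCPU) in host 4; 5 vCPU remain.
Put vm9 (17 vCPU) in host 6; 15 vCPU remain.
Put vm10 (9 vCPU) in host 2; 2 vCPU remain.
Final hosts: [3,22,4] [21,9] [18] [22,5] [20] [17].

6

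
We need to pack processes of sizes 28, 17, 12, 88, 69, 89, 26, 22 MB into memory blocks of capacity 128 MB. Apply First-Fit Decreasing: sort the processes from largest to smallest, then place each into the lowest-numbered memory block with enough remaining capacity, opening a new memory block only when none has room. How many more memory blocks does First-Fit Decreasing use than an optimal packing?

0

First-Fit Decreasing: [89,28] [88,26,12] [69,22,17] → 3 memory blocks.
Total size 351 MB; any packing needs at least ⌈351/128⌉ = 3 memory blocks.
So 3 is already optimal.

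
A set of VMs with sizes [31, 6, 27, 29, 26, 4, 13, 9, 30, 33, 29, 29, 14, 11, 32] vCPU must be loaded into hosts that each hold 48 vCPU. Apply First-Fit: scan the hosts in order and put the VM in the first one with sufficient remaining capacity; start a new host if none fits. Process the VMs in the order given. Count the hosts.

Put 31 vCPU in host 1; 17 vCPU remain.
Put 6 vCPU in host 1; 11 vCPU remain.
Put 27 vCPU in host 2; 21 vCPU remain.
Put 29 vCPU in host 3; 19 vCPU remain.
Put 26 vCPU in host 4; 22 vCPU remain.
Put 4 vCPU in host 1; 7 vCPU remain.
Put 13 vCPU in host 2; 8 vCPU remain.
Put 9 vCPU in host 3; 10 vCPU remain.
Put 30 vCPU in host 5; 18 vCPU remain.
Put 33 vCPU in host 6; 15 vCPU remain.
Put 29 vCPU in host 7; 19 vCPU remain.
Put 29 vCPU in host 8; 19 vCPU remain.
Put 14 vCPU in host 4; 8 vCPU remain.
Put 11 vCPU in host 5; 7 vCPU remain.
Put 32 vCPU in host 9; 16 vCPU remain.

9 hosts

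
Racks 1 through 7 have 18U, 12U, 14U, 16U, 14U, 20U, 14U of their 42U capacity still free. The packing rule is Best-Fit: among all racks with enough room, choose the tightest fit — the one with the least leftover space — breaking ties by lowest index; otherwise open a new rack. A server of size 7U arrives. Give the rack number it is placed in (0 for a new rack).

2

Racks with room: rack 1 (18U), rack 2 (12U), rack 3 (14U), rack 4 (16U), rack 5 (14U), rack 6 (20U), rack 7 (14U).
Tightest fit is rack 2 with 12U free.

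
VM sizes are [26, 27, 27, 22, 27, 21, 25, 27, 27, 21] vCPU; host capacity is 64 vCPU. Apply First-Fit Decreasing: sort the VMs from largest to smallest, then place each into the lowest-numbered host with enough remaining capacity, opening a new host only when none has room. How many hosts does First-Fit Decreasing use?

5 hosts

Sorted descending: 27, 27, 27, 27, 27, 26, 25, 22, 21, 21.
host 1: place 27 vCPU, 37 vCPU left
host 1: place 27 vCPU, 10 vCPU left
host 2: place 27 vCPU, 37 vCPU left
host 2: place 27 vCPU, 10 vCPU left
host 3: place 27 vCPU, 37 vCPU left
host 3: place 26 vCPU, 11 vCPU left
host 4: place 25 vCPU, 39 vCPU left
host 4: place 22 vCPU, 17 vCPU left
host 5: place 21 vCPU, 43 vCPU left
host 5: place 21 vCPU, 22 vCPU left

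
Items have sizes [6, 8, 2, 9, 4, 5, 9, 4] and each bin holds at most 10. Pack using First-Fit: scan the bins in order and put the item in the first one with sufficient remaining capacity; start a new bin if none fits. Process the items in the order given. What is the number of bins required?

6 bins

Put 6 in bin 1; 4 remain.
Put 8 in bin 2; 2 remain.
Put 2 in bin 1; 2 remain.
Put 9 in bin 3; 1 remain.
Put 4 in bin 4; 6 remain.
Put 5 in bin 4; 1 remain.
Put 9 in bin 5; 1 remain.
Put 4 in bin 6; 6 remain.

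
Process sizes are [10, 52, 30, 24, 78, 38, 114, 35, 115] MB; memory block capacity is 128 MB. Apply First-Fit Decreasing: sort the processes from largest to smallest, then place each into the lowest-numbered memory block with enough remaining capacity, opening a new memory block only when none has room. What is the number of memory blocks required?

5

Sorted descending: 115, 114, 78, 52, 38, 35, 30, 24, 10.
Put 115 MB in memory block 1; 13 MB remain.
Put 114 MB in memory block 2; 14 MB remain.
Put 78 MB in memory block 3; 50 MB remain.
Put 52 MB in memory block 4; 76 MB remain.
Put 38 MB in memory block 3; 12 MB remain.
Put 35 MB in memory block 4; 41 MB remain.
Put 30 MB in memory block 4; 11 MB remain.
Put 24 MB in memory block 5; 104 MB remain.
Put 10 MB in memory block 1; 3 MB remain.
Final memory blocks: [115,10] [114] [78,38] [52,35,30] [24].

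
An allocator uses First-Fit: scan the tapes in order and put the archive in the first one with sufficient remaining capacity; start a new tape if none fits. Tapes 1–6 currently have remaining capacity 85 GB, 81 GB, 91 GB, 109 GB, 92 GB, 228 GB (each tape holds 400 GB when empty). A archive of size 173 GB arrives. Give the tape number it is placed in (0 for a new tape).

Tapes with room: tape 6 (228 GB).
The first with room is tape 6.

6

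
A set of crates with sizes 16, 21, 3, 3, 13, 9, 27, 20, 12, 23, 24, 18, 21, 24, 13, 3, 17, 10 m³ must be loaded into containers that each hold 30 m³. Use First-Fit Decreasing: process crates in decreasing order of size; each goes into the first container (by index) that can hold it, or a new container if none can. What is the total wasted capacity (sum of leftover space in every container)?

Sorted descending: 27, 24, 24, 23, 21, 21, 20, 18, 17, 16, 13, 13, 12, 10, 9, 3, 3, 3.
container 1: place 27 m³, 3 m³ left
container 2: place 24 m³, 6 m³ left
container 3: place 24 m³, 6 m³ left
container 4: place 23 m³, 7 m³ left
container 5: place 21 m³, 9 m³ left
container 6: place 21 m³, 9 m³ left
container 7: place 20 m³, 10 m³ left
container 8: place 18 m³, 12 m³ left
container 9: place 17 m³, 13 m³ left
container 10: place 16 m³, 14 m³ left
container 9: place 13 m³, 0 m³ left
container 10: place 13 m³, 1 m³ left
container 8: place 12 m³, 0 m³ left
container 7: place 10 m³, 0 m³ left
container 5: place 9 m³, 0 m³ left
container 1: place 3 m³, 0 m³ left
container 2: place 3 m³, 3 m³ left
container 2: place 3 m³, 0 m³ left
10 containers × 30 m³ = 300 m³; used 277 m³; unused 23 m³.

23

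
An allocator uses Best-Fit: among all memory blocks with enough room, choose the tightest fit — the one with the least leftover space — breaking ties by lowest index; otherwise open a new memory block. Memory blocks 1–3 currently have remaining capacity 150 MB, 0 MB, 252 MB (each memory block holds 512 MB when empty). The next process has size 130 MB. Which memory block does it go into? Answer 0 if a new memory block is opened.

Memory blocks with room: memory block 1 (150 MB), memory block 3 (252 MB).
Tightest fit is memory block 1 with 150 MB free.

1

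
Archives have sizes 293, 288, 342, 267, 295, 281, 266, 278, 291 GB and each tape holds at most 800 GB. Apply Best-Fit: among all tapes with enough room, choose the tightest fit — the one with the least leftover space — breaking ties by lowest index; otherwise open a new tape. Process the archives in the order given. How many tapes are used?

tape 1: place 293 GB, 507 GB left
tape 1: place 288 GB, 219 GB left
tape 2: place 342 GB, 458 GB left
tape 2: place 267 GB, 191 GB left
tape 3: place 295 GB, 505 GB left
tape 3: place 281 GB, 224 GB left
tape 4: place 266 GB, 534 GB left
tape 4: place 278 GB, 256 GB left
tape 5: place 291 GB, 509 GB left
Final tapes: [293,288] [342,267] [295,281] [266,278] [291].

5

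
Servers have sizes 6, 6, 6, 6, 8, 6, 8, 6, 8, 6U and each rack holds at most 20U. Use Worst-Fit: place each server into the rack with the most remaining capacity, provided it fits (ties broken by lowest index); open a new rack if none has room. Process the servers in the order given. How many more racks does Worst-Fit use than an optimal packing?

0

Worst-Fit: [6,6,6] [6,8,6] [8,6] [8,6] → 4 racks.
Total size 66U; any packing needs at least ⌈66/20⌉ = 4 racks.
So 4 is already optimal.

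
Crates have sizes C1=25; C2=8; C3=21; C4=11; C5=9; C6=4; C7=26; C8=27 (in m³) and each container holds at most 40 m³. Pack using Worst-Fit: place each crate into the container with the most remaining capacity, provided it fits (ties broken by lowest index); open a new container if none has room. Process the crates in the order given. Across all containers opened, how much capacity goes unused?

29

container 1: place C1 (25 m³), 15 m³ left
container 1: place C2 (8 m³), 7 m³ left
container 2: place C3 (21 m³), 19 m³ left
container 2: place C4 (11 m³), 8 m³ left
container 3: place C5 (9 m³), 31 m³ left
container 3: place C6 (4 m³), 27 m³ left
container 3: place C7 (26 m³), 1 m³ left
container 4: place C8 (27 m³), 13 m³ left
4 containers × 40 m³ = 160 m³; used 131 m³; unused 29 m³.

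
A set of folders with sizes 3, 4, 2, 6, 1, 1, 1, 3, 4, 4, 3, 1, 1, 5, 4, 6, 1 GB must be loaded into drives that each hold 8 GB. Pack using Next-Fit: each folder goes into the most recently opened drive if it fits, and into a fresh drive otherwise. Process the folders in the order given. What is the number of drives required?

8 drives

Put 3 GB in drive 1; 5 GB remain.
Put 4 GB in drive 1; 1 GB remain.
Put 2 GB in drive 2; 6 GB remain.
Put 6 GB in drive 2; 0 GB remain.
Put 1 GB in drive 3; 7 GB remain.
Put 1 GB in drive 3; 6 GB remain.
Put 1 GB in drive 3; 5 GB remain.
Put 3 GB in drive 3; 2 GB remain.
Put 4 GB in drive 4; 4 GB remain.
Put 4 GB in drive 4; 0 GB remain.
Put 3 GB in drive 5; 5 GB remain.
Put 1 GB in drive 5; 4 GB remain.
Put 1 GB in drive 5; 3 GB remain.
Put 5 GB in drive 6; 3 GB remain.
Put 4 GB in drive 7; 4 GB remain.
Put 6 GB in drive 8; 2 GB remain.
Put 1 GB in drive 8; 1 GB remain.
Final drives: [3,4] [2,6] [1,1,1,3] [4,4] [3,1,1] [5] [4] [6,1].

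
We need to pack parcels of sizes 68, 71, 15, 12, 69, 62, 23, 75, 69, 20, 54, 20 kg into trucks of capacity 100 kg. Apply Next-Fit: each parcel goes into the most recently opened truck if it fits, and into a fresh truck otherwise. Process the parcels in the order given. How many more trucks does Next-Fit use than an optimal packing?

0

Next-Fit: [68] [71,15,12] [69] [62,23] [75] [69,20] [54,20] → 7 trucks.
7 parcels exceed 50 kg (half the capacity), and no two of those can share a truck, so at least 7 trucks are needed.
So 7 is already optimal.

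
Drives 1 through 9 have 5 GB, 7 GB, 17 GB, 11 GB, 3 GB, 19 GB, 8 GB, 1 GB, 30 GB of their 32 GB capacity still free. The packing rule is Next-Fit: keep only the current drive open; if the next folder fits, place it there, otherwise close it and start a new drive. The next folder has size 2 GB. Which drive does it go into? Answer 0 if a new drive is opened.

Next-Fit only looks at drive 9, which has 30 GB free.
2 GB fits there.

9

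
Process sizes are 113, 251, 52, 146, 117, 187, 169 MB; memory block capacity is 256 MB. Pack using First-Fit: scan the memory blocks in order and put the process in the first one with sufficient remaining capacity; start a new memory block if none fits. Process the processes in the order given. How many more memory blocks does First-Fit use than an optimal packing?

1

First-Fit: [113,52] [251] [146] [117] [187] [169] → 6 memory blocks.
Total size 1035 MB; any packing needs at least ⌈1035/256⌉ = 5 memory blocks.
An optimal packing achieves that bound: [251] [187,52] [169] [146] [117,113] → 5 memory blocks.
Excess: 6 − 5 = 1.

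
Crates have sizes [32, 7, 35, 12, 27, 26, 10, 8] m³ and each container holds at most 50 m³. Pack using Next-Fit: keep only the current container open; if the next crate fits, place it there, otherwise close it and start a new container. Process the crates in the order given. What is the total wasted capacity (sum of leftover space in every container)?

Put 32 m³ in container 1; 18 m³ remain.
Put 7 m³ in container 1; 11 m³ remain.
Put 35 m³ in container 2; 15 m³ remain.
Put 12 m³ in container 2; 3 m³ remain.
Put 27 m³ in container 3; 23 m³ remain.
Put 26 m³ in container 4; 24 m³ remain.
Put 10 m³ in container 4; 14 m³ remain.
Put 8 m³ in container 4; 6 m³ remain.
4 containers × 50 m³ = 200 m³; used 157 m³; unused 43 m³.

43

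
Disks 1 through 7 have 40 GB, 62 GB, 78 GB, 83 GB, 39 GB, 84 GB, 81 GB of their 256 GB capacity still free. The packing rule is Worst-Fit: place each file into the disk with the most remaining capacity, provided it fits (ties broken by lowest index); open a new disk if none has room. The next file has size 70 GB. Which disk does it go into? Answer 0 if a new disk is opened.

6

Disks with room: disk 3 (78 GB), disk 4 (83 GB), disk 6 (84 GB), disk 7 (81 GB).
Most room is disk 6 with 84 GB free.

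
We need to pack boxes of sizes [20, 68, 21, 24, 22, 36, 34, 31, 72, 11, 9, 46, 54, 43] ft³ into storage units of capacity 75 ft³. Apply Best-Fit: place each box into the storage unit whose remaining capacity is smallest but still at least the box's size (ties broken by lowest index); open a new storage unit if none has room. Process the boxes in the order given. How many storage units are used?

20 ft³ → storage unit 1 (remaining 55 ft³)
68 ft³ → storage unit 2 (remaining 7 ft³)
21 ft³ → storage unit 1 (remaining 34 ft³)
24 ft³ → storage unit 1 (remaining 10 ft³)
22 ft³ → storage unit 3 (remaining 53 ft³)
36 ft³ → storage unit 3 (remaining 17 ft³)
34 ft³ → storage unit 4 (remaining 41 ft³)
31 ft³ → storage unit 4 (remaining 10 ft³)
72 ft³ → storage unit 5 (remaining 3 ft³)
11 ft³ → storage unit 3 (remaining 6 ft³)
9 ft³ → storage unit 1 (remaining 1 ft³)
46 ft³ → storage unit 6 (remaining 29 ft³)
54 ft³ → storage unit 7 (remaining 21 ft³)
43 ft³ → storage unit 8 (remaining 32 ft³)
Final storage units: [20,21,24,9] [68] [22,36,11] [34,31] [72] [46] [54] [43].

8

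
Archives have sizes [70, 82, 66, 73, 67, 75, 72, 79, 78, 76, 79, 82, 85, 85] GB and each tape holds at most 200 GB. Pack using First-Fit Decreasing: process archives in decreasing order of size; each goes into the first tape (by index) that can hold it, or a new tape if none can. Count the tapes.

Sorted descending: 85, 85, 82, 82, 79, 79, 78, 76, 75, 73, 72, 70, 67, 66.
85 GB → tape 1 (remaining 115 GB)
85 GB → tape 1 (remaining 30 GB)
82 GB → tape 2 (remaining 118 GB)
82 GB → tape 2 (remaining 36 GB)
79 GB → tape 3 (remaining 121 GB)
79 GB → tape 3 (remaining 42 GB)
78 GB → tape 4 (remaining 122 GB)
76 GB → tape 4 (remaining 46 GB)
75 GB → tape 5 (remaining 125 GB)
73 GB → tape 5 (remaining 52 GB)
72 GB → tape 6 (remaining 128 GB)
70 GB → tape 6 (remaining 58 GB)
67 GB → tape 7 (remaining 133 GB)
66 GB → tape 7 (remaining 67 GB)

7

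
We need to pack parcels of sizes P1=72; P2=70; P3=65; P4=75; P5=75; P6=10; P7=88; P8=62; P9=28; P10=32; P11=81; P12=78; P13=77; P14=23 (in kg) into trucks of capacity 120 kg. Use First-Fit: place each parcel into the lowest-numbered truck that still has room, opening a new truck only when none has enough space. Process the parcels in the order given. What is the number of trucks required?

10

truck 1: place P1 (72 kg), 48 kg left
truck 2: place P2 (70 kg), 50 kg left
truck 3: place P3 (65 kg), 55 kg left
truck 4: place P4 (75 kg), 45 kg left
truck 5: place P5 (75 kg), 45 kg left
truck 1: place P6 (10 kg), 38 kg left
truck 6: place P7 (88 kg), 32 kg left
truck 7: place P8 (62 kg), 58 kg left
truck 1: place P9 (28 kg), 10 kg left
truck 2: place P10 (32 kg), 18 kg left
truck 8: place P11 (81 kg), 39 kg left
truck 9: place P12 (78 kg), 42 kg left
truck 10: place P13 (77 kg), 43 kg left
truck 3: place P14 (23 kg), 32 kg left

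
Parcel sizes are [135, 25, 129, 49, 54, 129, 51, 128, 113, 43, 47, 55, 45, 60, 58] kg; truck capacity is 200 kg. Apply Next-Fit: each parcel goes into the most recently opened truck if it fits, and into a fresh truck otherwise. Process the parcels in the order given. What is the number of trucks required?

Put 135 kg in truck 1; 65 kg remain.
Put 25 kg in truck 1; 40 kg remain.
Put 129 kg in truck 2; 71 kg remain.
Put 49 kg in truck 2; 22 kg remain.
Put 54 kg in truck 3; 146 kg remain.
Put 129 kg in truck 3; 17 kg remain.
Put 51 kg in truck 4; 149 kg remain.
Put 128 kg in truck 4; 21 kg remain.
Put 113 kg in truck 5; 87 kg remain.
Put 43 kg in truck 5; 44 kg remain.
Put 47 kg in truck 6; 153 kg remain.
Put 55 kg in truck 6; 98 kg remain.
Put 45 kg in truck 6; 53 kg remain.
Put 60 kg in truck 7; 140 kg remain.
Put 58 kg in truck 7; 82 kg remain.

7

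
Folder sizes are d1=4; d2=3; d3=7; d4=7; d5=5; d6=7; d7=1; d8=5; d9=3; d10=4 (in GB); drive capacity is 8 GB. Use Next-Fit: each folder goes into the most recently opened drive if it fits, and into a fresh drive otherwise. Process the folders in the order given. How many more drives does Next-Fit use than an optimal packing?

1

Next-Fit: [4,3] [7] [7] [5] [7,1] [5,3] [4] → 7 drives.
Total size 46 GB; any packing needs at least ⌈46/8⌉ = 6 drives.
An optimal packing achieves that bound: [7,1] [7] [7] [5,3] [5,3] [4,4] → 6 drives.
Excess: 7 − 6 = 1.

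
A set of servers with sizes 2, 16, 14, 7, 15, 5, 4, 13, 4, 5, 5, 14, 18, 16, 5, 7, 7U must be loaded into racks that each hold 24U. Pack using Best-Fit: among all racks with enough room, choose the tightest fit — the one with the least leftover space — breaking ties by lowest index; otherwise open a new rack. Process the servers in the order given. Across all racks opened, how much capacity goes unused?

11

2U → rack 1 (remaining 22U)
16U → rack 1 (remaining 6U)
14U → rack 2 (remaining 10U)
7U → rack 2 (remaining 3U)
15U → rack 3 (remaining 9U)
5U → rack 1 (remaining 1U)
4U → rack 3 (remaining 5U)
13U → rack 4 (remaining 11U)
4U → rack 3 (remaining 1U)
5U → rack 4 (remaining 6U)
5U → rack 4 (remaining 1U)
14U → rack 5 (remaining 10U)
18U → rack 6 (remaining 6U)
16U → rack 7 (remaining 8U)
5U → rack 6 (remaining 1U)
7U → rack 7 (remaining 1U)
7U → rack 5 (remaining 3U)
7 racks × 24U = 168U; used 157U; unused 11U.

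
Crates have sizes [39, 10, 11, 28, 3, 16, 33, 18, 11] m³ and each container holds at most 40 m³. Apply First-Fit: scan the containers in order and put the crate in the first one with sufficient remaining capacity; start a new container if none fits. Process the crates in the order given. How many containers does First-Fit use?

39 m³ → container 1 (remaining 1 m³)
10 m³ → container 2 (remaining 30 m³)
11 m³ → container 2 (remaining 19 m³)
28 m³ → container 3 (remaining 12 m³)
3 m³ → container 2 (remaining 16 m³)
16 m³ → container 2 (remaining 0 m³)
33 m³ → container 4 (remaining 7 m³)
18 m³ → container 5 (remaining 22 m³)
11 m³ → container 3 (remaining 1 m³)

5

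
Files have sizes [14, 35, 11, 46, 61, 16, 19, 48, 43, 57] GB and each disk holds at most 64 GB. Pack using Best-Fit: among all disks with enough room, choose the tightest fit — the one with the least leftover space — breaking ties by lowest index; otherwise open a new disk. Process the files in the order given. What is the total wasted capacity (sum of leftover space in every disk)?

14 GB → disk 1 (remaining 50 GB)
35 GB → disk 1 (remaining 15 GB)
11 GB → disk 1 (remaining 4 GB)
46 GB → disk 2 (remaining 18 GB)
61 GB → disk 3 (remaining 3 GB)
16 GB → disk 2 (remaining 2 GB)
19 GB → disk 4 (remaining 45 GB)
48 GB → disk 5 (remaining 16 GB)
43 GB → disk 4 (remaining 2 GB)
57 GB → disk 6 (remaining 7 GB)
6 disks × 64 GB = 384 GB; used 350 GB; unused 34 GB.

34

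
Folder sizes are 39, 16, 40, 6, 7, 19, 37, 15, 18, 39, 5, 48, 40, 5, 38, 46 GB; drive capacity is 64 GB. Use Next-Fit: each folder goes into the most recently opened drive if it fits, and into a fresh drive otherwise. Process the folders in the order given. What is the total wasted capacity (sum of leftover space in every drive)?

158

drive 1: place 39 GB, 25 GB left
drive 1: place 16 GB, 9 GB left
drive 2: place 40 GB, 24 GB left
drive 2: place 6 GB, 18 GB left
drive 2: place 7 GB, 11 GB left
drive 3: place 19 GB, 45 GB left
drive 3: place 37 GB, 8 GB left
drive 4: place 15 GB, 49 GB left
drive 4: place 18 GB, 31 GB left
drive 5: place 39 GB, 25 GB left
drive 5: place 5 GB, 20 GB left
drive 6: place 48 GB, 16 GB left
drive 7: place 40 GB, 24 GB left
drive 7: place 5 GB, 19 GB left
drive 8: place 38 GB, 26 GB left
drive 9: place 46 GB, 18 GB left
9 drives × 64 GB = 576 GB; used 418 GB; unused 158 GB.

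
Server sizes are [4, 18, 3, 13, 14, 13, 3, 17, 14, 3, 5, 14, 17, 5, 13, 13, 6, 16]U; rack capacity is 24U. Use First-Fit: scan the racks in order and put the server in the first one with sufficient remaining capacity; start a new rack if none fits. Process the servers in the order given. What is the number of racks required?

Put 4U in rack 1; 20U remain.
Put 18U in rack 1; 2U remain.
Put 3U in rack 2; 21U remain.
Put 13U in rack 2; 8U remain.
Put 14U in rack 3; 10U remain.
Put 13U in rack 4; 11U remain.
Put 3U in rack 2; 5U remain.
Put 17U in rack 5; 7U remain.
Put 14U in rack 6; 10U remain.
Put 3U in rack 2; 2U remain.
Put 5U in rack 3; 5U remain.
Put 14U in rack 7; 10U remain.
Put 17U in rack 8; 7U remain.
Put 5U in rack 3; 0U remain.
Put 13U in rack 9; 11U remain.
Put 13U in rack 10; 11U remain.
Put 6U in rack 4; 5U remain.
Put 16U in rack 11; 8U remain.
Final racks: [4,18] [3,13,3,3] [14,5,5] [13,6] [17] [14] [14] [17] [13] [13] [16].

11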